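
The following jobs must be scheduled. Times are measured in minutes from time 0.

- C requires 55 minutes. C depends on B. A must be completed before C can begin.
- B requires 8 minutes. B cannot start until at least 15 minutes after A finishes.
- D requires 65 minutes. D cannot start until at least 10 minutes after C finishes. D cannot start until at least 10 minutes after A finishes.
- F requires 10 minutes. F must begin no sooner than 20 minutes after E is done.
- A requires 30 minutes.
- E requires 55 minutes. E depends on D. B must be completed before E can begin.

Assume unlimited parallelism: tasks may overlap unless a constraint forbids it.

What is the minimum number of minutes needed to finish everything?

268

A has no prerequisites, so it starts at minute 0 and finishes at minute 30.
B waits on A (finishes minute 30, plus 15-minute gap → minute 45), so it starts at minute 45 and finishes at 45 + 8 = minute 53.
For C: B (finishes minute 53); A (finishes minute 30). Taking the maximum gives a start of minute 53, and it finishes at 53 + 55 = minute 108.
D needs all of C (finishes minute 108, plus 10-minute gap → minute 118); A (finishes minute 30, plus 10-minute gap → minute 40). That puts its earliest start at minute 118; it finishes at 118 + 65 = minute 183.
E cannot start until D (finishes minute 183); B (finishes minute 53). The controlling bound is minute 183, so E finishes at 183 + 55 = minute 238.
F waits on E (finishes minute 238, plus 20-minute gap → minute 258), so it starts at minute 258 and finishes at 258 + 10 = minute 268.
All tasks are finished once the last one completes. Finish times: A at 30, B at 53, C at 108, D at 183, E at 238, F at 268. The latest is minute 268.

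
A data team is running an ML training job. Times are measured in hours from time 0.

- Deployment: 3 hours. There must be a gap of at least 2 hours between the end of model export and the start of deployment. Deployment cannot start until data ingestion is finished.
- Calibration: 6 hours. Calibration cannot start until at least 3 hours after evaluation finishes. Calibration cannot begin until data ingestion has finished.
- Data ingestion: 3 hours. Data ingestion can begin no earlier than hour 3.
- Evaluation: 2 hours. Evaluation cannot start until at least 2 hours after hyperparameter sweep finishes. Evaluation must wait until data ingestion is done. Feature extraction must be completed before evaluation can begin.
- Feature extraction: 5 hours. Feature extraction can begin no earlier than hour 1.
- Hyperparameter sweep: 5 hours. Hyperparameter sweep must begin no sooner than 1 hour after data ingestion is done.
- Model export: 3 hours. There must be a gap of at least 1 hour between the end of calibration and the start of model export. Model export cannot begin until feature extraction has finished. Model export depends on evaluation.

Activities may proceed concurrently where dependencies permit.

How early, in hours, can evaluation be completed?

16

Feature extraction waits on its own release at hour 1, so it starts at hour 1 and finishes at 1 + 5 = hour 6.
Data ingestion cannot begin until its own release at hour 3. It runs from hour 3 to 3 + 3 = hour 6.
Hyperparameter sweep waits on data ingestion (finishes hour 6, plus 1-hour gap → hour 7), so it starts at hour 7 and finishes at 7 + 5 = hour 12.
Evaluation has to wait for hyperparameter sweep (finishes hour 12, plus 2-hour gap → hour 14); data ingestion (finishes hour 6); feature extraction (finishes hour 6). The latest of these is hour 14, so evaluation runs hour 14 to 14 + 2 = hour 16.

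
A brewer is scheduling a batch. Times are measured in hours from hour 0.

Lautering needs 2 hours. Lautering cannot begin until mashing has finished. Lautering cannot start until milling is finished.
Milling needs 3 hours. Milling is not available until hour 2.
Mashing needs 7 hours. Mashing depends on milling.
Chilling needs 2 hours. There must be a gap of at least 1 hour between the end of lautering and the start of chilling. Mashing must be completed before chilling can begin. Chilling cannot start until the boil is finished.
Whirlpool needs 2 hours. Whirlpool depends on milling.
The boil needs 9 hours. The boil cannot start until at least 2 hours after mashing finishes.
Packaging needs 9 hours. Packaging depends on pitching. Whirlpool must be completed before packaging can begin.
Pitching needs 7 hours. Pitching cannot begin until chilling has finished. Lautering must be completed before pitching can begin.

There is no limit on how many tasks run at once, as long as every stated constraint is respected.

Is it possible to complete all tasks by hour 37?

Milling waits on its own release at hour 2, so it starts at hour 2 and finishes at 2 + 3 = hour 5.
Whirlpool waits on milling (finishes hour 5), so it starts at hour 5 and finishes at 5 + 2 = hour 7.
Mashing waits on milling (finishes hour 5), so it starts at hour 5 and finishes at 5 + 7 = hour 12.
After mashing (finishes hour 12, plus 2-hour gap → hour 14), the boil can start at hour 14 and finishes at hour 23.
Lautering cannot start until mashing (finishes hour 12); milling (finishes hour 5). The controlling bound is hour 12, so lautering finishes at 12 + 2 = hour 14.
For chilling: lautering (finishes hour 14, plus 1-hour gap → hour 15); mashing (finishes hour 12); the boil (finishes hour 23). Taking the maximum gives a start of hour 23, and it finishes at 23 + 2 = hour 25.
Pitching needs all of chilling (finishes hour 25); lautering (finishes hour 14). That puts its earliest start at hour 25; it finishes at 25 + 7 = hour 32.
Packaging needs all of pitching (finishes hour 32); whirlpool (finishes hour 7). That puts its earliest start at hour 32; it finishes at 32 + 9 = hour 41.
The earliest everything can be done is hour 41, which is after the deadline of 37, so it is not possible.

No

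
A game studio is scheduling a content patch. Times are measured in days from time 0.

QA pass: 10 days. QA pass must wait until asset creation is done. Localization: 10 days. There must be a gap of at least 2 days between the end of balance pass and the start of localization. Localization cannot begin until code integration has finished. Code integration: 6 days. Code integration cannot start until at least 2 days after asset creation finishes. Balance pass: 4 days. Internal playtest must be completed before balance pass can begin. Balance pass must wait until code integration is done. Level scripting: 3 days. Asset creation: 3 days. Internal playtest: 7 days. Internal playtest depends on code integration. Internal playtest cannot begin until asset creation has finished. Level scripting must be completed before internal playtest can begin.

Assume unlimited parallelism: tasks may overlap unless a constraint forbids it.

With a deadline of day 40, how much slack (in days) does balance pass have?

6

Level scripting has no prerequisites, so it starts at day 0 and finishes at day 3.
Asset creation has no prerequisites, so it starts at day 0 and finishes at day 3.
After asset creation (finishes day 3, plus 2-day gap → day 5), code integration can start at day 5 and finishes at day 11.
Internal playtest has to wait for code integration (finishes day 11); asset creation (finishes day 3); level scripting (finishes day 3). The latest of these is day 11, so internal playtest runs day 11 to 11 + 7 = day 18.
Balance pass needs all of internal playtest (finishes day 18); code integration (finishes day 11). That puts its earliest start at day 18; it finishes at 18 + 4 = day 22.

Working backward from the deadline:
Localization has no dependents, so it just needs to finish by day 40. Starting by 40 − 10 = day 30 achieves that.
Balance pass must finish before localization (must start by day 30, minus 2-day gap → day 28). With a 4-day duration, balance pass must start by 28 − 4 = day 24.
So balance pass can start as early as day 18 and as late as day 24, giving 24 − 18 = 6 days of slack.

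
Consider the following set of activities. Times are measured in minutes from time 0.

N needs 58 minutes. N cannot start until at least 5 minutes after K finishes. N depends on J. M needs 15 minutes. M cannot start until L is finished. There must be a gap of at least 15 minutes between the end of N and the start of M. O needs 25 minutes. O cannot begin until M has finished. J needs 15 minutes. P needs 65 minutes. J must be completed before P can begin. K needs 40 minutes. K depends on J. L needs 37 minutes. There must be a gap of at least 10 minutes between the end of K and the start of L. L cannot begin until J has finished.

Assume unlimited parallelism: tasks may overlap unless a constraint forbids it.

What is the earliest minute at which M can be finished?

148

J can start immediately at minute 0; it finishes at minute 15.
After J (finishes minute 15), K can start at minute 15 and finishes at minute 55.
N needs all of K (finishes minute 55, plus 5-minute gap → minute 60); J (finishes minute 15). That puts its earliest start at minute 60; it finishes at 60 + 58 = minute 118.
L needs all of K (finishes minute 55, plus 10-minute gap → minute 65); J (finishes minute 15). That puts its earliest start at minute 65; it finishes at 65 + 37 = minute 102.
M cannot start until L (finishes minute 102); N (finishes minute 118, plus 15-minute gap → minute 133). The controlling bound is minute 133, so M finishes at 133 + 15 = minute 148.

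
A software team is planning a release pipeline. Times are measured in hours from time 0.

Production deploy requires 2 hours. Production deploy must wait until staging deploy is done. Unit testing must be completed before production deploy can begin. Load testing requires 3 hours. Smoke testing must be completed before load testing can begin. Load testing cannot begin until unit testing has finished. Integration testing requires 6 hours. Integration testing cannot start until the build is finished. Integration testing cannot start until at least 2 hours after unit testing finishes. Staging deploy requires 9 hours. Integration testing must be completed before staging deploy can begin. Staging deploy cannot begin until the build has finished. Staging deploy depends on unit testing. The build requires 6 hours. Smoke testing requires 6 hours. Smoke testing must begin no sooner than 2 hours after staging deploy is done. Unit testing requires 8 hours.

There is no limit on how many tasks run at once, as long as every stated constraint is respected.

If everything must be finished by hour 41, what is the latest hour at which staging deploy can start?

Load testing has no dependents, so it just needs to finish by hour 41. Starting by 41 − 3 = hour 38 achieves that.
Smoke testing feeds into load testing (must start by hour 38); so smoke testing must finish by hour 38 and therefore start by hour 32.
Nothing follows production deploy; the deadline of hour 41 is its only limit. It must start by 41 − 2 = hour 39.
Staging deploy has several dependents: smoke testing (must start by hour 32, minus 2-hour gap → hour 30); production deploy (must start by hour 39). The earliest of those limits is hour 30, so staging deploy must start by 30 − 9 = hour 21.

21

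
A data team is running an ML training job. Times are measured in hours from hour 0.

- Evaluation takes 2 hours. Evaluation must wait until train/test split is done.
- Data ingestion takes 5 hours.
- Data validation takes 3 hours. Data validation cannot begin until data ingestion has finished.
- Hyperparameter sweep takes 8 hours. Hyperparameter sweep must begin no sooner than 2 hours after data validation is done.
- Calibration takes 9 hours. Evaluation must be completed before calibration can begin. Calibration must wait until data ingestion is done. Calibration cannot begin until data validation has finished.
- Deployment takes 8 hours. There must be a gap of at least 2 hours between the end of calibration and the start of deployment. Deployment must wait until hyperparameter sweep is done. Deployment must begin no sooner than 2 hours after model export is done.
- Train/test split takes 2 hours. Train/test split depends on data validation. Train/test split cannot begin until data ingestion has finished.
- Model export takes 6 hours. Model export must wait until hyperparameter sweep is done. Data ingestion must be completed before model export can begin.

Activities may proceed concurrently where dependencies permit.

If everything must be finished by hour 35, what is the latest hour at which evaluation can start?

Deployment has no dependents, so it just needs to finish by hour 35. Starting by 35 − 8 = hour 27 achieves that.
Calibration feeds into deployment (must start by hour 27, minus 2-hour gap → hour 25); so calibration must finish by hour 25 and therefore start by hour 16.
Evaluation has to be done before calibration (must start by hour 16). That means finishing by hour 16, i.e. starting by 16 − 2 = hour 14.

14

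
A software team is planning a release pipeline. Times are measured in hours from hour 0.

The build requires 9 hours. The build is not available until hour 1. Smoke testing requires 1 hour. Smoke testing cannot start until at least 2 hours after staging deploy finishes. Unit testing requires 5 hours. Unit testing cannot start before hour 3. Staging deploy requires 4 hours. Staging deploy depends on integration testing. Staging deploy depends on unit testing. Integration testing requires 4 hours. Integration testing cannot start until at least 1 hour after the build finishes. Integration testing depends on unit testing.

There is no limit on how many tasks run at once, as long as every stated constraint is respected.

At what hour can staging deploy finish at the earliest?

Unit testing waits on its own release at hour 3, so it starts at hour 3 and finishes at 3 + 5 = hour 8.
The build waits on its own release at hour 1, so it starts at hour 1 and finishes at 1 + 9 = hour 10.
Integration testing needs all of the build (finishes hour 10, plus 1-hour gap → hour 11); unit testing (finishes hour 8). That puts its earliest start at hour 11; it finishes at 11 + 4 = hour 15.
Staging deploy needs all of integration testing (finishes hour 15); unit testing (finishes hour 8). That puts its earliest start at hour 15; it finishes at 15 + 4 = hour 19.

19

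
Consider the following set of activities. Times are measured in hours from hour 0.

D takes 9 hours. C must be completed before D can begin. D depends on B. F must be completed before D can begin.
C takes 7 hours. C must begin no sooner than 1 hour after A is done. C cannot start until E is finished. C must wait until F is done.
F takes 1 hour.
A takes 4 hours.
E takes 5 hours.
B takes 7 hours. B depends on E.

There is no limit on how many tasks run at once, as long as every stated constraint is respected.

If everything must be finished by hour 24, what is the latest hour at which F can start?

7

Nothing follows D; the deadline of hour 24 is its only limit. It must start by 24 − 9 = hour 15.
C has to be done before D (must start by hour 15). That means finishing by hour 15, i.e. starting by 15 − 7 = hour 8.
F has several dependents: C (must start by hour 8); D (must start by hour 15). The earliest of those limits is hour 8, so F must start by 8 − 1 = hour 7.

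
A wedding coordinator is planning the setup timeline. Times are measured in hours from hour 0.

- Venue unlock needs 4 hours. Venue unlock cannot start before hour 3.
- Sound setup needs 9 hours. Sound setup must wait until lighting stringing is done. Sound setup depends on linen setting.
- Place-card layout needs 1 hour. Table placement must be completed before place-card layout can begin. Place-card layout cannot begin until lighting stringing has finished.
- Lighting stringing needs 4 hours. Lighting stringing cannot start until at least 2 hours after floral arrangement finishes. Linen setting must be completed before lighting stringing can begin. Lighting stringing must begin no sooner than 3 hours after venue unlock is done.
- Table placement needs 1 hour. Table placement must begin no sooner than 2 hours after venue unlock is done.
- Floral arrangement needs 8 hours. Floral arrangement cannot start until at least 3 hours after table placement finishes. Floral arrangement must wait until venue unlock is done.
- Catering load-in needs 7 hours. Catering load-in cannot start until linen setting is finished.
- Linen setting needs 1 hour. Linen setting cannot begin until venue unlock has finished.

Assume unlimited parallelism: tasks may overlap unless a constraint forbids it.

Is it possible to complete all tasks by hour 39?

Venue unlock cannot begin until its own release at hour 3. It runs from hour 3 to 3 + 4 = hour 7.
After venue unlock (finishes hour 7), linen setting can start at hour 7 and finishes at hour 8.
Catering load-in cannot begin until linen setting (finishes hour 8). It runs from hour 8 to 8 + 7 = hour 15.
Table placement waits on venue unlock (finishes hour 7, plus 2-hour gap → hour 9), so it starts at hour 9 and finishes at 9 + 1 = hour 10.
Floral arrangement cannot start until table placement (finishes hour 10, plus 3-hour gap → hour 13); venue unlock (finishes hour 7). The controlling bound is hour 13, so floral arrangement finishes at 13 + 8 = hour 21.
Lighting stringing has to wait for floral arrangement (finishes hour 21, plus 2-hour gap → hour 23); linen setting (finishes hour 8); venue unlock (finishes hour 7, plus 3-hour gap → hour 10). The latest of these is hour 23, so lighting stringing runs hour 23 to 23 + 4 = hour 27.
Place-card layout has to wait for table placement (finishes hour 10); lighting stringing (finishes hour 27). The latest of these is hour 27, so place-card layout runs hour 27 to 27 + 1 = hour 28.
For sound setup: lighting stringing (finishes hour 27); linen setting (finishes hour 8). Taking the maximum gives a start of hour 27, and it finishes at 27 + 9 = hour 36.
Every task is finished by hour 36, which is no later than the deadline of 39, so the schedule is feasible.

Yes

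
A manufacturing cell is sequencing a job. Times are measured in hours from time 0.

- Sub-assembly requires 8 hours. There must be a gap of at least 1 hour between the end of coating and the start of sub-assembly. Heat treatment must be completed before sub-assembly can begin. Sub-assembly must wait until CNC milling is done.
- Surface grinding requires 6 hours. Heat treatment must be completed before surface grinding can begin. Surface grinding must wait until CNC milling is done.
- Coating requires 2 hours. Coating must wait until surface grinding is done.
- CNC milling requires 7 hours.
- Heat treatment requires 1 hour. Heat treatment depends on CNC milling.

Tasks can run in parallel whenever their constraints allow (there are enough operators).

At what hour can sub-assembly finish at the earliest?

25

Nothing blocks CNC milling, so it runs from hour 0 to hour 7.
Heat treatment waits on CNC milling (finishes hour 7), so it starts at hour 7 and finishes at 7 + 1 = hour 8.
Surface grinding needs all of heat treatment (finishes hour 8); CNC milling (finishes hour 7). That puts its earliest start at hour 8; it finishes at 8 + 6 = hour 14.
Coating cannot begin until surface grinding (finishes hour 14). It runs from hour 14 to 14 + 2 = hour 16.
Sub-assembly needs all of coating (finishes hour 16, plus 1-hour gap → hour 17); heat treatment (finishes hour 8); CNC milling (finishes hour 7). That puts its earliest start at hour 17; it finishes at 17 + 8 = hour 25.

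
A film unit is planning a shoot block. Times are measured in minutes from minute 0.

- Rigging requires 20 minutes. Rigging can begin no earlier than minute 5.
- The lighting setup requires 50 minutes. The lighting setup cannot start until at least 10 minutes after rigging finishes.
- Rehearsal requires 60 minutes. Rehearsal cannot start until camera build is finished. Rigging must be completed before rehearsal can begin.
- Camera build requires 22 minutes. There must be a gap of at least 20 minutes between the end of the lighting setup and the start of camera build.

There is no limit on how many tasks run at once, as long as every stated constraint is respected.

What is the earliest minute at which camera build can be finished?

Rigging cannot begin until its own release at minute 5. It runs from minute 5 to 5 + 20 = minute 25.
After rigging (finishes minute 25, plus 10-minute gap → minute 35), the lighting setup can start at minute 35 and finishes at minute 85.
Camera build waits on the lighting setup (finishes minute 85, plus 20-minute gap → minute 105), so it starts at minute 105 and finishes at 105 + 22 = minute 127.

127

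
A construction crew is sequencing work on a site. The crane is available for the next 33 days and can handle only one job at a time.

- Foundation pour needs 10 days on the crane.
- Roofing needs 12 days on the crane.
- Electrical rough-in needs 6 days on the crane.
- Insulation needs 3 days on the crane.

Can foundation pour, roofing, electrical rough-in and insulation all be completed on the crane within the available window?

Yes

Running back to back, the jobs need 10 + 12 + 6 + 3 = 31 days on the crane.
Since 31 ≤ 33, they fit within the window.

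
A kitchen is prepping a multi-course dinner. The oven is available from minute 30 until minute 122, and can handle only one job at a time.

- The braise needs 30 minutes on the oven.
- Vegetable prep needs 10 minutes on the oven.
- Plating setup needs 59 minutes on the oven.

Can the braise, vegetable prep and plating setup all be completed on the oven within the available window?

The oven window is 122 − 30 = 92 minutes.
Running back to back, the jobs need 30 + 10 + 59 = 99 minutes on the oven.
Since 99 > 92, they cannot all fit.

No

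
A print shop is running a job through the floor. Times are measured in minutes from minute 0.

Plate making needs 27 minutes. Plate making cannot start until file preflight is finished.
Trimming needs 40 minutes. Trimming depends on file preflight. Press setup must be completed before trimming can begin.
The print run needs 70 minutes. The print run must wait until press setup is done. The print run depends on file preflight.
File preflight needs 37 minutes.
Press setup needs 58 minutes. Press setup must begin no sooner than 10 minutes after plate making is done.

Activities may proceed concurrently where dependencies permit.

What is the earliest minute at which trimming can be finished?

File preflight can start immediately at minute 0; it finishes at minute 37.
Plate making waits on file preflight (finishes minute 37), so it starts at minute 37 and finishes at 37 + 27 = minute 64.
Press setup waits on plate making (finishes minute 64, plus 10-minute gap → minute 74), so it starts at minute 74 and finishes at 74 + 58 = minute 132.
Trimming has to wait for file preflight (finishes minute 37); press setup (finishes minute 132). The latest of these is minute 132, so trimming runs minute 132 to 132 + 40 = minute 172.

172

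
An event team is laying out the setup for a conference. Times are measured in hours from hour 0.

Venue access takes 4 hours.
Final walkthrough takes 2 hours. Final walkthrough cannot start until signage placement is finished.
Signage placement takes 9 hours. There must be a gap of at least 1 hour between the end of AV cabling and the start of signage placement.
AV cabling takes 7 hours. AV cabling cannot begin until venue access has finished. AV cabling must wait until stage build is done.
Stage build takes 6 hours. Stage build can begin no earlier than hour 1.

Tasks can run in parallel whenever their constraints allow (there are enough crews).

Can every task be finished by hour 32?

Yes

Stage build cannot begin until its own release at hour 1. It runs from hour 1 to 1 + 6 = hour 7.
Venue access can start immediately at hour 0; it finishes at hour 4.
For AV cabling: venue access (finishes hour 4); stage build (finishes hour 7). Taking the maximum gives a start of hour 7, and it finishes at 7 + 7 = hour 14.
After AV cabling (finishes hour 14, plus 1-hour gap → hour 15), signage placement can start at hour 15 and finishes at hour 24.
Final walkthrough cannot begin until signage placement (finishes hour 24). It runs from hour 24 to 24 + 2 = hour 26.
Every task is finished by hour 26, which is no later than the deadline of 32, so the schedule is feasible.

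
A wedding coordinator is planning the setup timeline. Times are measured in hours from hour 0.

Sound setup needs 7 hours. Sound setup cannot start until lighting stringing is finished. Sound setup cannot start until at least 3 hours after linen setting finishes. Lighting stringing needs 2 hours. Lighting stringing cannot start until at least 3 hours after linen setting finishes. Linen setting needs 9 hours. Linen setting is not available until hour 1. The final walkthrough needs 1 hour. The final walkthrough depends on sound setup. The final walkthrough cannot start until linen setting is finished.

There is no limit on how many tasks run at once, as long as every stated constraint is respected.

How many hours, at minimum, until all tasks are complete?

Linen setting waits on its own release at hour 1, so it starts at hour 1 and finishes at 1 + 9 = hour 10.
Lighting stringing cannot begin until linen setting (finishes hour 10, plus 3-hour gap → hour 13). It runs from hour 13 to 13 + 2 = hour 15.
Sound setup needs all of lighting stringing (finishes hour 15); linen setting (finishes hour 10, plus 3-hour gap → hour 13). That puts its earliest start at hour 15; it finishes at 15 + 7 = hour 22.
The final walkthrough needs all of sound setup (finishes hour 22); linen setting (finishes hour 10). That puts its earliest start at hour 22; it finishes at 22 + 1 = hour 23.
All tasks are finished once the last one completes. Finish times: Linen setting at 10, Lighting stringing at 15, Sound setup at 22, The final walkthrough at 23. The latest is hour 23.

23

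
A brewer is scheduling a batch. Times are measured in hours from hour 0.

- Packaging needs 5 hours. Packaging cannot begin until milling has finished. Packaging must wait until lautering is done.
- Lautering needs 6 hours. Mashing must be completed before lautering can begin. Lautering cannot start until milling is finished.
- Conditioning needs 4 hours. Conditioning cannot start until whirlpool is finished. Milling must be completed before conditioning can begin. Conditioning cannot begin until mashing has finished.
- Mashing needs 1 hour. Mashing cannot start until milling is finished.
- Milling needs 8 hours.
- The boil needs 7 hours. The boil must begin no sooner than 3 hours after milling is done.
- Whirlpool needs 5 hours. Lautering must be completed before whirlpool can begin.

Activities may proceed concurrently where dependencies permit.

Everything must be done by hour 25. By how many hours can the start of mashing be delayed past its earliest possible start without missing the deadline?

1

Milling has no prerequisites, so it starts at hour 0 and finishes at hour 8.
Mashing cannot begin until milling (finishes hour 8). It runs from hour 8 to 8 + 1 = hour 9.

Working backward from the deadline:
To finish by hour 25, conditioning (duration 4) must start no later than hour 21.
Whirlpool must finish before conditioning (must start by hour 21). With a 5-hour duration, whirlpool must start by 21 − 5 = hour 16.
Packaging must finish by hour 25; it takes 5 hours, so it must start by 25 − 5 = hour 20.
Lautering must finish in time for whirlpool (must start by hour 16); packaging (must start by hour 20). The tightest is hour 16, so lautering must start by 16 − 6 = hour 10.
Mashing has several dependents: lautering (must start by hour 10); conditioning (must start by hour 21). The earliest of those limits is hour 10, so mashing must start by 10 − 1 = hour 9.
So mashing can start as early as hour 8 and as late as hour 9, giving 9 − 8 = 1 hour of slack.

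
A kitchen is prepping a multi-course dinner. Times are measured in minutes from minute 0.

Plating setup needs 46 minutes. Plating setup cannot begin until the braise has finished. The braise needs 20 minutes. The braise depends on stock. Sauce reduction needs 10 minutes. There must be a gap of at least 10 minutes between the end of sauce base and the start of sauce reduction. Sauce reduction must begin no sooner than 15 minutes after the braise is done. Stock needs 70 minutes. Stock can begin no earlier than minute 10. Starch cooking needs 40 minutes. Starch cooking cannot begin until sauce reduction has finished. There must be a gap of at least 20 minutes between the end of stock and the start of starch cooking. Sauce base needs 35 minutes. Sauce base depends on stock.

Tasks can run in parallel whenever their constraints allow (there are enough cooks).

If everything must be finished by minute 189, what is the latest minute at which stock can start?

24

Starch cooking has no dependents, so it just needs to finish by minute 189. Starting by 189 − 40 = minute 149 achieves that.
Sauce reduction feeds into starch cooking (must start by minute 149); so sauce reduction must finish by minute 149 and therefore start by minute 139.
Sauce base must finish before sauce reduction (must start by minute 139, minus 10-minute gap → minute 129). With a 35-minute duration, sauce base must start by 129 − 35 = minute 94.
Plating setup must finish by minute 189; it takes 46 minutes, so it must start by 189 − 46 = minute 143.
For the braise: sauce reduction (must start by minute 139, minus 15-minute gap → minute 124); plating setup (must start by minute 143). The most restrictive is minute 124; with a 20-minute duration, the braise must start by minute 104.
For stock: sauce base (must start by minute 94); the braise (must start by minute 104); starch cooking (must start by minute 149, minus 20-minute gap → minute 129). The most restrictive is minute 94; with a 70-minute duration, stock must start by minute 24.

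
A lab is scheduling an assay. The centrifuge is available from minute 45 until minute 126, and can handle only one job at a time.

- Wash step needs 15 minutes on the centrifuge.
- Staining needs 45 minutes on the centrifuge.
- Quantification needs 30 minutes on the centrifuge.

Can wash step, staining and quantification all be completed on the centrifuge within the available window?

The centrifuge window is 126 − 45 = 81 minutes.
Running back to back, the jobs need 15 + 45 + 30 = 90 minutes on the centrifuge.
Since 90 > 81, they cannot all fit.

No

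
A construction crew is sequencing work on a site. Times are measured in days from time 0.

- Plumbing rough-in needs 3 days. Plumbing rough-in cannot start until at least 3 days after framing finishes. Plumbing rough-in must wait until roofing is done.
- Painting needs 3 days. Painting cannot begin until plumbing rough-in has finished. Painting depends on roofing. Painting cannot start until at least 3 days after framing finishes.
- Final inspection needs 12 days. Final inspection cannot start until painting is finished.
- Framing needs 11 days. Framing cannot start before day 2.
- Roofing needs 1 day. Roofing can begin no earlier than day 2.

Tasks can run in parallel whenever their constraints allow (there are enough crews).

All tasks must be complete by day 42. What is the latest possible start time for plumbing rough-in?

Final inspection must finish by day 42; it takes 12 days, so it must start by 42 − 12 = day 30.
Painting feeds into final inspection (must start by day 30); so painting must finish by day 30 and therefore start by day 27.
Plumbing rough-in has to be done before painting (must start by day 27). That means finishing by day 27, i.e. starting by 27 − 3 = day 24.

24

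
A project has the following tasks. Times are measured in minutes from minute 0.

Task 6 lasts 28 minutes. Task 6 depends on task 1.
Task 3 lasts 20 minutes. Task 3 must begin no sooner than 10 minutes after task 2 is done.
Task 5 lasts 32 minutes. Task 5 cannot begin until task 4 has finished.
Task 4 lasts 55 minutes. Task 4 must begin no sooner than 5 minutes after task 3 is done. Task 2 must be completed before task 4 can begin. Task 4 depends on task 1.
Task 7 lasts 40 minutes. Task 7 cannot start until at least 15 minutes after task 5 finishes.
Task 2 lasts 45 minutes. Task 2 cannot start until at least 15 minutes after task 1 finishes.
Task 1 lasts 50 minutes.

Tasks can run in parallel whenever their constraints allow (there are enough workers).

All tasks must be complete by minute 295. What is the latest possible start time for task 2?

Nothing follows task 7; the deadline of minute 295 is its only limit. It must start by 295 − 40 = minute 255.
Task 5 must finish before task 7 (must start by minute 255, minus 15-minute gap → minute 240). With a 32-minute duration, task 5 must start by 240 − 32 = minute 208.
Task 4 feeds into task 5 (must start by minute 208); so task 4 must finish by minute 208 and therefore start by minute 153.
Task 3 must finish before task 4 (must start by minute 153, minus 5-minute gap → minute 148). With a 20-minute duration, task 3 must start by 148 − 20 = minute 128.
Task 2 must finish in time for task 3 (must start by minute 128, minus 10-minute gap → minute 118); task 4 (must start by minute 153). The tightest is minute 118, so task 2 must start by 118 − 45 = minute 73.

73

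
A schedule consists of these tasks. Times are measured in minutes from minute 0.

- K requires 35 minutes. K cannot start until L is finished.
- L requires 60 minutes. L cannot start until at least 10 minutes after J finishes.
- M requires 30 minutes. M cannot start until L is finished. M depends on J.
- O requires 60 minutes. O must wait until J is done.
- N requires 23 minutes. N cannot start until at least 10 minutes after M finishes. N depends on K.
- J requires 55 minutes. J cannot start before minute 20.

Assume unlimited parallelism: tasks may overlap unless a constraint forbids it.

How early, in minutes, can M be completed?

175

J cannot begin until its own release at minute 20. It runs from minute 20 to 20 + 55 = minute 75.
L cannot begin until J (finishes minute 75, plus 10-minute gap → minute 85). It runs from minute 85 to 85 + 60 = minute 145.
M needs all of L (finishes minute 145); J (finishes minute 75). That puts its earliest start at minute 145; it finishes at 145 + 30 = minute 175.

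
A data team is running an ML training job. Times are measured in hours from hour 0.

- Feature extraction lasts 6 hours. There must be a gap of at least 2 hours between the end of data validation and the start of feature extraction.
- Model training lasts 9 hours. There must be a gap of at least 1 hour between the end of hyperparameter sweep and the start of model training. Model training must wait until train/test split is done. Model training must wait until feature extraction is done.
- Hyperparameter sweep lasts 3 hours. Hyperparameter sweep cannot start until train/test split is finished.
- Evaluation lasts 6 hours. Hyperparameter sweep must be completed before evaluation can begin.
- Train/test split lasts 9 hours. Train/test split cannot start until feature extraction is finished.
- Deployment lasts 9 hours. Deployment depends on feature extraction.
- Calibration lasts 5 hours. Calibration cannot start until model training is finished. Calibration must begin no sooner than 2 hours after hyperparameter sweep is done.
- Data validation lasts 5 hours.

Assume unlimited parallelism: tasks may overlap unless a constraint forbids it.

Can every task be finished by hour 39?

No

Nothing blocks data validation, so it runs from hour 0 to hour 5.
After data validation (finishes hour 5, plus 2-hour gap → hour 7), feature extraction can start at hour 7 and finishes at hour 13.
Deployment waits on feature extraction (finishes hour 13), so it starts at hour 13 and finishes at 13 + 9 = hour 22.
After feature extraction (finishes hour 13), train/test split can start at hour 13 and finishes at hour 22.
Hyperparameter sweep waits on train/test split (finishes hour 22), so it starts at hour 22 and finishes at 22 + 3 = hour 25.
Evaluation cannot begin until hyperparameter sweep (finishes hour 25). It runs from hour 25 to 25 + 6 = hour 31.
Model training has to wait for hyperparameter sweep (finishes hour 25, plus 1-hour gap → hour 26); train/test split (finishes hour 22); feature extraction (finishes hour 13). The latest of these is hour 26, so model training runs hour 26 to 26 + 9 = hour 35.
For calibration: model training (finishes hour 35); hyperparameter sweep (finishes hour 25, plus 2-hour gap → hour 27). Taking the maximum gives a start of hour 35, and it finishes at 35 + 5 = hour 40.
The earliest everything can be done is hour 40, which is after the deadline of 39, so it is not possible.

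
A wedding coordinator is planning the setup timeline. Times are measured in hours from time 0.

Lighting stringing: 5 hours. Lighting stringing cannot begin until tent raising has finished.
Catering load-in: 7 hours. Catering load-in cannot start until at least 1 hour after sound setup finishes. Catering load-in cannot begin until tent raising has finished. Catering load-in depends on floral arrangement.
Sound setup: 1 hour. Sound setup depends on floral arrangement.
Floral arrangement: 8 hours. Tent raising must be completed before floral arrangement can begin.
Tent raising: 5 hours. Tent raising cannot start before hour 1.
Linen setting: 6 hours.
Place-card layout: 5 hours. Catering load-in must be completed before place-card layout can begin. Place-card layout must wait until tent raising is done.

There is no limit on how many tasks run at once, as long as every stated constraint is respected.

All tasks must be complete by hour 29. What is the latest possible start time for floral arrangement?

To finish by hour 29, place-card layout (duration 5) must start no later than hour 24.
Since place-card layout (must start by hour 24) depends on it, catering load-in must finish by hour 24. Backing off its 7-hour duration gives a latest start of hour 17.
Sound setup feeds into catering load-in (must start by hour 17, minus 1-hour gap → hour 16); so sound setup must finish by hour 16 and therefore start by hour 15.
For floral arrangement: sound setup (must start by hour 15); catering load-in (must start by hour 17). The most restrictive is hour 15; with an 8-hour duration, floral arrangement must start by hour 7.

7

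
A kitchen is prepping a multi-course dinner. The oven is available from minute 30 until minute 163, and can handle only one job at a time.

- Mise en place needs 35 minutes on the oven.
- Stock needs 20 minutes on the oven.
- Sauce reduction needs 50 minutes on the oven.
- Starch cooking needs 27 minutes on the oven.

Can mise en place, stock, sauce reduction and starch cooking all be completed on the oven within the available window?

Yes

The oven window is 163 − 30 = 133 minutes.
Running back to back, the jobs need 35 + 20 + 50 + 27 = 132 minutes on the oven.
Since 132 ≤ 133, they fit within the window.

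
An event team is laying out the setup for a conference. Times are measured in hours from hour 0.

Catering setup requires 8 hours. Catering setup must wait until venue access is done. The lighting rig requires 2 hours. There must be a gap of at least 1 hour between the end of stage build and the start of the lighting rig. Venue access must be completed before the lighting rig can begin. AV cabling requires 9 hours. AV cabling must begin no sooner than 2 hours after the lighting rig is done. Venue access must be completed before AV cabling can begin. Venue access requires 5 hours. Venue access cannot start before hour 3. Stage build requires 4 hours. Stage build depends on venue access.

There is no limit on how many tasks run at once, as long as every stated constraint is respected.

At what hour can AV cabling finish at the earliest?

26

After its own release at hour 3, venue access can start at hour 3 and finishes at hour 8.
Stage build cannot begin until venue access (finishes hour 8). It runs from hour 8 to 8 + 4 = hour 12.
The lighting rig has to wait for stage build (finishes hour 12, plus 1-hour gap → hour 13); venue access (finishes hour 8). The latest of these is hour 13, so the lighting rig runs hour 13 to 13 + 2 = hour 15.
AV cabling needs all of the lighting rig (finishes hour 15, plus 2-hour gap → hour 17); venue access (finishes hour 8). That puts its earliest start at hour 17; it finishes at 17 + 9 = hour 26.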